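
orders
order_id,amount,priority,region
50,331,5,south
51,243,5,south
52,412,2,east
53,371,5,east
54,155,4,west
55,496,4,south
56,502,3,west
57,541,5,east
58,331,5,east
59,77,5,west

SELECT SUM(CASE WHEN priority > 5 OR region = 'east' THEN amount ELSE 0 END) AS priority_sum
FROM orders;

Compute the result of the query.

1655

order_id=50: ✗
order_id=51: ✗
order_id=52: ✓ → 412
order_id=53: ✓ → 371
order_id=54: ✗
order_id=55: ✗
order_id=56: ✗
order_id=57: ✓ → 541
order_id=58: ✓ → 331
order_id=59: ✗
priority_sum = 412 + 371 + 541 + 331 = 1655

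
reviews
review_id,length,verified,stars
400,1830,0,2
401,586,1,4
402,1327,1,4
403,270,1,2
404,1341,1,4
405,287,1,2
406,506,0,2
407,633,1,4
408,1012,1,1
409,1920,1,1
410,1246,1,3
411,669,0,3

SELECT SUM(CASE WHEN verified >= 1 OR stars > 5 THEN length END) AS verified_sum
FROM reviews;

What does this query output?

8622

review_id=400: ✗
review_id=401: ✓ → 586
review_id=402: ✓ → 1327
review_id=403: ✓ → 270
review_id=404: ✓ → 1341
review_id=405: ✓ → 287
review_id=406: ✗
review_id=407: ✓ → 633
review_id=408: ✓ → 1012
review_id=409: ✓ → 1920
review_id=410: ✓ → 1246
review_id=411: ✗
verified_sum = 586 + 1327 + 270 + 1341 + 287 + 633 + 1012 + 1920 + 1246 = 8622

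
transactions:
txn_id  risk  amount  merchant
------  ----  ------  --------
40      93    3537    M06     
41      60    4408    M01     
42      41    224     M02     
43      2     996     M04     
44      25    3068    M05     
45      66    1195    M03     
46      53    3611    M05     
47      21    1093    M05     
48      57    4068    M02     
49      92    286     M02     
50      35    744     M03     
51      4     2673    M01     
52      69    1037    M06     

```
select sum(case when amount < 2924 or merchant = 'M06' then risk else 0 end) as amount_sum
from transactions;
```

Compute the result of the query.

423

txn_id=40: ✓ → 93
txn_id=41: ✗
txn_id=42: ✓ → 41
txn_id=43: ✓ → 2
txn_id=44: ✗
txn_id=45: ✓ → 66
txn_id=46: ✗
txn_id=47: ✓ → 21
txn_id=48: ✗
txn_id=49: ✓ → 92
txn_id=50: ✓ → 35
txn_id=51: ✓ → 4
txn_id=52: ✓ → 69
amount_sum = 93 + 41 + 2 + 66 + 21 + 92 + 35 + 4 + 69 = 423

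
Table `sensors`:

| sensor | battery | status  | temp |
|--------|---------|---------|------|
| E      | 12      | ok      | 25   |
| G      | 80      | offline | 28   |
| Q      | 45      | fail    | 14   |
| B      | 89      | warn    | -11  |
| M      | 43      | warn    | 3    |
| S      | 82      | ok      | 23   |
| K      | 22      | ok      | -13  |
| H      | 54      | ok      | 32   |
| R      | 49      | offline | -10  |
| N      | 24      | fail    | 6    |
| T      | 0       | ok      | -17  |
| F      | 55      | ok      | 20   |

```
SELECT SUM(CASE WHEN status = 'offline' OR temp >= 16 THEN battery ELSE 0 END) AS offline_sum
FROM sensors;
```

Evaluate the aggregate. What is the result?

332

sensor=E: ✓ → 12
sensor=G: ✓ → 80
sensor=Q: ✗
sensor=B: ✗
sensor=M: ✗
sensor=S: ✓ → 82
sensor=K: ✗
sensor=H: ✓ → 54
sensor=R: ✓ → 49
sensor=N: ✗
sensor=T: ✗
sensor=F: ✓ → 55
offline_sum = 12 + 80 + 82 + 54 + 49 + 55 = 332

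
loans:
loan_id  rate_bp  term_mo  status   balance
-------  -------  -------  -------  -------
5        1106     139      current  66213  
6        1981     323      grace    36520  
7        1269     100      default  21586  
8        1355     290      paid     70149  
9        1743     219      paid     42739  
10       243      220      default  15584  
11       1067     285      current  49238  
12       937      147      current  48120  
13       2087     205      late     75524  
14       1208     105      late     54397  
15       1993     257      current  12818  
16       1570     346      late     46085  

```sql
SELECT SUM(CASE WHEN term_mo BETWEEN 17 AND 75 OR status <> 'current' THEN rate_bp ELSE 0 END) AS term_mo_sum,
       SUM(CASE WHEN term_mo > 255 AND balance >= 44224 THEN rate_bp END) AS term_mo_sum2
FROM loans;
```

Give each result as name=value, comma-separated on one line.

term_mo_sum=11456, term_mo_sum2=3992

[term_mo_sum: term_mo BETWEEN 17 AND 75 OR status <> 'current']
loan_id=5: ✗
loan_id=6: ✓ → 1981
loan_id=7: ✓ → 1269
loan_id=8: ✓ → 1355
loan_id=9: ✓ → 1743
loan_id=10: ✓ → 243
loan_id=11: ✗
loan_id=12: ✗
loan_id=13: ✓ → 2087
loan_id=14: ✓ → 1208
loan_id=15: ✗
loan_id=16: ✓ → 1570
term_mo_sum = 1981 + 1269 + 1355 + 1743 + 243 + 2087 + 1208 + 1570 = 11456
—
[term_mo_sum2: term_mo > 255 AND balance >= 44224]
loan_id=5: ✗
loan_id=6: ✗
loan_id=7: ✗
loan_id=8: ✓ → 1355
loan_id=9: ✗
loan_id=10: ✗
loan_id=11: ✓ → 1067
loan_id=12: ✗
loan_id=13: ✗
loan_id=14: ✗
loan_id=15: ✗
loan_id=16: ✓ → 1570
term_mo_sum2 = 1355 + 1067 + 1570 = 3992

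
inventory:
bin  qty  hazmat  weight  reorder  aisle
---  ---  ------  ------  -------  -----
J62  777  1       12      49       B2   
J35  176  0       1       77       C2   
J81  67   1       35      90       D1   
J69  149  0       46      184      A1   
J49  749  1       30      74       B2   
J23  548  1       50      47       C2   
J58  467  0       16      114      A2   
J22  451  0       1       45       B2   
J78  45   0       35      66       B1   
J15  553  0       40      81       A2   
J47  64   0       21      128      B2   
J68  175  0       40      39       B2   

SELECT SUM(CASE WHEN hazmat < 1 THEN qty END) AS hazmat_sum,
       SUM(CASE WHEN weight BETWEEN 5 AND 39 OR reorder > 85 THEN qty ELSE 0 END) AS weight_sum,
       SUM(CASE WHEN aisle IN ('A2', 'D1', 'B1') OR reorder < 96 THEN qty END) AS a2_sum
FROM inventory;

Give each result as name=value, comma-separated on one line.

[hazmat_sum: hazmat < 1]
bin=J62: ✗
bin=J35: ✓ → 176
bin=J81: ✗
bin=J69: ✓ → 149
bin=J49: ✗
bin=J23: ✗
bin=J58: ✓ → 467
bin=J22: ✓ → 451
bin=J78: ✓ → 45
bin=J15: ✓ → 553
bin=J47: ✓ → 64
bin=J68: ✓ → 175
hazmat_sum = 176 + 149 + 467 + 451 + 45 + 553 + 64 + 175 = 2080
—
[weight_sum: weight BETWEEN 5 AND 39 OR reorder > 85]
bin=J62: ✓ → 777
bin=J35: ✗
bin=J81: ✓ → 67
bin=J69: ✓ → 149
bin=J49: ✓ → 749
bin=J23: ✗
bin=J58: ✓ → 467
bin=J22: ✗
bin=J78: ✓ → 45
bin=J15: ✗
bin=J47: ✓ → 64
bin=J68: ✗
weight_sum = 777 + 67 + 149 + 749 + 467 + 45 + 64 = 2318
—
[a2_sum: aisle IN ('A2', 'D1', 'B1') OR reorder < 96]
bin=J62: ✓ → 777
bin=J35: ✓ → 176
bin=J81: ✓ → 67
bin=J69: ✗
bin=J49: ✓ → 749
bin=J23: ✓ → 548
bin=J58: ✓ → 467
bin=J22: ✓ → 451
bin=J78: ✓ → 45
bin=J15: ✓ → 553
bin=J47: ✗
bin=J68: ✓ → 175
a2_sum = 777 + 176 + 67 + 749 + 548 + 467 + 451 + 45 + 553 + 175 = 4008

hazmat_sum=2080, weight_sum=2318, a2_sum=4008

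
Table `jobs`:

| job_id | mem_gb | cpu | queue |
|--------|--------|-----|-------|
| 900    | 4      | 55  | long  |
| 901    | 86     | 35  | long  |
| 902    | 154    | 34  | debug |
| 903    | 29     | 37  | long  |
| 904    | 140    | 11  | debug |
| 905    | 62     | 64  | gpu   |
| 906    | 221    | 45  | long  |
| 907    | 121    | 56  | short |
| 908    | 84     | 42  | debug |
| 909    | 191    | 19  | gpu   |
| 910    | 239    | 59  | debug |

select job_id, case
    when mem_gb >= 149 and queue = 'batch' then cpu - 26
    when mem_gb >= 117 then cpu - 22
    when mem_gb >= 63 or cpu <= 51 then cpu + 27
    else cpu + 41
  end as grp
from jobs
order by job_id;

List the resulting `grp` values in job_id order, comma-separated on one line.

job_id=900: ELSE → 96
job_id=901: mem_gb >= 63 or cpu <= 51 → 62
job_id=902: mem_gb >= 117 → 12
job_id=903: mem_gb >= 63 or cpu <= 51 → 64
job_id=904: mem_gb >= 117 → -11
job_id=905: ELSE → 105
job_id=906: mem_gb >= 117 → 23
job_id=907: mem_gb >= 117 → 34
job_id=908: mem_gb >= 63 or cpu <= 51 → 69
job_id=909: mem_gb >= 117 → -3
job_id=910: mem_gb >= 117 → 37

96, 62, 12, 64, -11, 105, 23, 34, 69, -3, 37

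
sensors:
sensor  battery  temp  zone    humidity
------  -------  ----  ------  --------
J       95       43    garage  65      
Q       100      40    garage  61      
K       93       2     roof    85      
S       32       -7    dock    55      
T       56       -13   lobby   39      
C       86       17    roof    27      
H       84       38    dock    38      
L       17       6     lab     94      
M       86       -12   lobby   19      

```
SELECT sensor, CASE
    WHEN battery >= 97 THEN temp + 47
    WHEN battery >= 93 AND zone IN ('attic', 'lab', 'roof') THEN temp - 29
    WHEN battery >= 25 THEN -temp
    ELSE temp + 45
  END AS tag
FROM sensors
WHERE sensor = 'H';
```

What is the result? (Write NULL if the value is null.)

-38

sensor = H: battery=84, temp=38, zone=dock, humidity=38.
battery >= 97 → false
battery >= 93 AND zone IN ('attic', 'lab', 'roof') → false
battery >= 25 → true → -38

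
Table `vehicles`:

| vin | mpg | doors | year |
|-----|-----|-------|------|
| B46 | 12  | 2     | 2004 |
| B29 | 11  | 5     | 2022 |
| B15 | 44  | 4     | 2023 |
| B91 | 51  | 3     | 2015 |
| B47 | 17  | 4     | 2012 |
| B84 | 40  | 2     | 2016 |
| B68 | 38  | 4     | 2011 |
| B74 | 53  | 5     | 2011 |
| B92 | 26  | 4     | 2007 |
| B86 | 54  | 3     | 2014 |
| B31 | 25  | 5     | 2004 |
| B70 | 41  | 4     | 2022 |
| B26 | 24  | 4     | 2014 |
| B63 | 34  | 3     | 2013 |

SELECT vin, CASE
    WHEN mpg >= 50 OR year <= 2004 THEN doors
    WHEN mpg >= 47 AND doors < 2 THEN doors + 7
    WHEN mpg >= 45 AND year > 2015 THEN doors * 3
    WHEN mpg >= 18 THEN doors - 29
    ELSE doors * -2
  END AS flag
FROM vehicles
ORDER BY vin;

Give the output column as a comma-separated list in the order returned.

-25, -25, -10, 5, 2, -8, -26, -25, -25, 5, -27, 3, 3, -25

vin=B15: mpg >= 18 → -25
vin=B26: mpg >= 18 → -25
vin=B29: ELSE → -10
vin=B31: mpg >= 50 OR year <= 2004 → 5
vin=B46: mpg >= 50 OR year <= 2004 → 2
vin=B47: ELSE → -8
vin=B63: mpg >= 18 → -26
vin=B68: mpg >= 18 → -25
vin=B70: mpg >= 18 → -25
vin=B74: mpg >= 50 OR year <= 2004 → 5
vin=B84: mpg >= 18 → -27
vin=B86: mpg >= 50 OR year <= 2004 → 3
vin=B91: mpg >= 50 OR year <= 2004 → 3
vin=B92: mpg >= 18 → -25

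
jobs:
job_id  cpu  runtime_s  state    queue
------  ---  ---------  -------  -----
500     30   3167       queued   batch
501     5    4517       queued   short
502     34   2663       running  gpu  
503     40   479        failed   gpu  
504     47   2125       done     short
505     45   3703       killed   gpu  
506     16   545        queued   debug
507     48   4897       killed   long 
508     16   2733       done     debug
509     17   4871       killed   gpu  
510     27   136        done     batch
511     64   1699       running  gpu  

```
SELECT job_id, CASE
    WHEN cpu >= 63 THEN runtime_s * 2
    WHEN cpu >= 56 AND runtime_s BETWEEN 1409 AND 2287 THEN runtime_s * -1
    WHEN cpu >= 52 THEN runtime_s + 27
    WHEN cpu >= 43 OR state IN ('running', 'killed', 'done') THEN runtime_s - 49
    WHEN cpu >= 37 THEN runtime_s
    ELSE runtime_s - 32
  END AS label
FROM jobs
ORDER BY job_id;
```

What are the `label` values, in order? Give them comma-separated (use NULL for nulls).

job_id=500: ELSE → 3135
job_id=501: ELSE → 4485
job_id=502: cpu >= 43 OR state IN ('running', 'killed', 'done') → 2614
job_id=503: cpu >= 37 → 479
job_id=504: cpu >= 43 OR state IN ('running', 'killed', 'done') → 2076
job_id=505: cpu >= 43 OR state IN ('running', 'killed', 'done') → 3654
job_id=506: ELSE → 513
job_id=507: cpu >= 43 OR state IN ('running', 'killed', 'done') → 4848
job_id=508: cpu >= 43 OR state IN ('running', 'killed', 'done') → 2684
job_id=509: cpu >= 43 OR state IN ('running', 'killed', 'done') → 4822
job_id=510: cpu >= 43 OR state IN ('running', 'killed', 'done') → 87
job_id=511: cpu >= 63 → 3398

3135, 4485, 2614, 479, 2076, 3654, 513, 4848, 2684, 4822, 87, 3398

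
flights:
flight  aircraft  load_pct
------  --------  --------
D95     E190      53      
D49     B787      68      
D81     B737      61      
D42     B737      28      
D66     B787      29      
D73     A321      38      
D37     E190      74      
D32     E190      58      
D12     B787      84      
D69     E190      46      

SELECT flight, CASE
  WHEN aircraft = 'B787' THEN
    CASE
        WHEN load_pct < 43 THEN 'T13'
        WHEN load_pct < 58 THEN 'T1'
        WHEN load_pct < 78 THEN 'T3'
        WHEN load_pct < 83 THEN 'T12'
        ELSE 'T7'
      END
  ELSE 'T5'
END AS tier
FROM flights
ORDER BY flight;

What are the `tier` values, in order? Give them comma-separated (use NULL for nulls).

T7, T5, T5, T5, T3, T13, T5, T5, T5, T5

flight=D12: aircraft='B787' → inner[ELSE] → T7
flight=D32: aircraft='E190' → outer ELSE → T5
flight=D37: aircraft='E190' → outer ELSE → T5
flight=D42: aircraft='B737' → outer ELSE → T5
flight=D49: aircraft='B787' → inner[load_pct < 78] → T3
flight=D66: aircraft='B787' → inner[load_pct < 43] → T13
flight=D69: aircraft='E190' → outer ELSE → T5
flight=D73: aircraft='A321' → outer ELSE → T5
flight=D81: aircraft='B737' → outer ELSE → T5
flight=D95: aircraft='E190' → outer ELSE → T5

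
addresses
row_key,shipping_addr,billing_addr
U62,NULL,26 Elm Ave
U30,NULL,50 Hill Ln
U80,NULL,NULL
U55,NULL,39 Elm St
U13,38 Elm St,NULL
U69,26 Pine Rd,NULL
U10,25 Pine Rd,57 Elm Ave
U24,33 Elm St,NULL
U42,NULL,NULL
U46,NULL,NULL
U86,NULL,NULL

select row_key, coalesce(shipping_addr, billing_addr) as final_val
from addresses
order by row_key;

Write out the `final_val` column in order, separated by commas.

25 Pine Rd, 38 Elm St, 33 Elm St, 50 Hill Ln, NULL, NULL, 39 Elm St, 26 Elm Ave, 26 Pine Rd, NULL, NULL

row_key=U10: shipping_addr=25 Pine Rd → 25 Pine Rd
row_key=U13: shipping_addr=38 Elm St → 38 Elm St
row_key=U24: shipping_addr=33 Elm St → 33 Elm St
row_key=U30: shipping_addr=NULL, billing_addr=50 Hill Ln → 50 Hill Ln
row_key=U42: shipping_addr=NULL, billing_addr=NULL (all NULL) → NULL
row_key=U46: shipping_addr=NULL, billing_addr=NULL (all NULL) → NULL
row_key=U55: shipping_addr=NULL, billing_addr=39 Elm St → 39 Elm St
row_key=U62: shipping_addr=NULL, billing_addr=26 Elm Ave → 26 Elm Ave
row_key=U69: shipping_addr=26 Pine Rd → 26 Pine Rd
row_key=U80: shipping_addr=NULL, billing_addr=NULL (all NULL) → NULL
row_key=U86: shipping_addr=NULL, billing_addr=NULL (all NULL) → NULL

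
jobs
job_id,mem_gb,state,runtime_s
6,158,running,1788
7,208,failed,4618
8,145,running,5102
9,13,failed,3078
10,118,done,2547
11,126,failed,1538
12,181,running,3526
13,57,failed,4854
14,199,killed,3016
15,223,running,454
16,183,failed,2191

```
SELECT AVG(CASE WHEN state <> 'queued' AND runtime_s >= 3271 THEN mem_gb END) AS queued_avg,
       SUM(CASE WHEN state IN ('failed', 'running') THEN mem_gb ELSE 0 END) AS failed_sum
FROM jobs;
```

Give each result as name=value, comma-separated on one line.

queued_avg=147.75, failed_sum=1294

[queued_avg: state <> 'queued' AND runtime_s >= 3271]
job_id=6: ✗
job_id=7: ✓ → 208
job_id=8: ✓ → 145
job_id=9: ✗
job_id=10: ✗
job_id=11: ✗
job_id=12: ✓ → 181
job_id=13: ✓ → 57
job_id=14: ✗
job_id=15: ✗
job_id=16: ✗
queued_avg = (208 + 145 + 181 + 57) / 4 = 147.75
—
[failed_sum: state IN ('failed', 'running')]
job_id=6: ✓ → 158
job_id=7: ✓ → 208
job_id=8: ✓ → 145
job_id=9: ✓ → 13
job_id=10: ✗
job_id=11: ✓ → 126
job_id=12: ✓ → 181
job_id=13: ✓ → 57
job_id=14: ✗
job_id=15: ✓ → 223
job_id=16: ✓ → 183
failed_sum = 158 + 208 + 145 + 13 + 126 + 181 + 57 + 223 + 183 = 1294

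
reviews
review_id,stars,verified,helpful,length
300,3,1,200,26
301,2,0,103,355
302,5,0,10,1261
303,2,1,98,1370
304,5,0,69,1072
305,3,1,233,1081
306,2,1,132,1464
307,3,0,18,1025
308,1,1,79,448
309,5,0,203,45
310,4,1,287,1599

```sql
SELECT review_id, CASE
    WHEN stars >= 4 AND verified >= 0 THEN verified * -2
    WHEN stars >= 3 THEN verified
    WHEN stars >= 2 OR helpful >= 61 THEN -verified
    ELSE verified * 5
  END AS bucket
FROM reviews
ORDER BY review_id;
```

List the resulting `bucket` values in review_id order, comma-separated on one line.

review_id=300: stars >= 3 → 1
review_id=301: stars >= 2 OR helpful >= 61 → 0
review_id=302: stars >= 4 AND verified >= 0 → 0
review_id=303: stars >= 2 OR helpful >= 61 → -1
review_id=304: stars >= 4 AND verified >= 0 → 0
review_id=305: stars >= 3 → 1
review_id=306: stars >= 2 OR helpful >= 61 → -1
review_id=307: stars >= 3 → 0
review_id=308: stars >= 2 OR helpful >= 61 → -1
review_id=309: stars >= 4 AND verified >= 0 → 0
review_id=310: stars >= 4 AND verified >= 0 → -2

1, 0, 0, -1, 0, 1, -1, 0, -1, 0, -2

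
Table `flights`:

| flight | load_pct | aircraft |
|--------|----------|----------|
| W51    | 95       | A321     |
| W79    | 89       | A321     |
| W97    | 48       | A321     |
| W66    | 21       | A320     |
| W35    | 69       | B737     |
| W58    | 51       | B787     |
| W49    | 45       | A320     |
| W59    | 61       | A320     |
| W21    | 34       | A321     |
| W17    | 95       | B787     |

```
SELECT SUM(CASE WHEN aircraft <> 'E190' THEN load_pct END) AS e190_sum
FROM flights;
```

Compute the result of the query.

flight=W51: ✓ → 95
flight=W79: ✓ → 89
flight=W97: ✓ → 48
flight=W66: ✓ → 21
flight=W35: ✓ → 69
flight=W58: ✓ → 51
flight=W49: ✓ → 45
flight=W59: ✓ → 61
flight=W21: ✓ → 34
flight=W17: ✓ → 95
e190_sum = 95 + 89 + 48 + 21 + 69 + 51 + 45 + 61 + 34 + 95 = 608

608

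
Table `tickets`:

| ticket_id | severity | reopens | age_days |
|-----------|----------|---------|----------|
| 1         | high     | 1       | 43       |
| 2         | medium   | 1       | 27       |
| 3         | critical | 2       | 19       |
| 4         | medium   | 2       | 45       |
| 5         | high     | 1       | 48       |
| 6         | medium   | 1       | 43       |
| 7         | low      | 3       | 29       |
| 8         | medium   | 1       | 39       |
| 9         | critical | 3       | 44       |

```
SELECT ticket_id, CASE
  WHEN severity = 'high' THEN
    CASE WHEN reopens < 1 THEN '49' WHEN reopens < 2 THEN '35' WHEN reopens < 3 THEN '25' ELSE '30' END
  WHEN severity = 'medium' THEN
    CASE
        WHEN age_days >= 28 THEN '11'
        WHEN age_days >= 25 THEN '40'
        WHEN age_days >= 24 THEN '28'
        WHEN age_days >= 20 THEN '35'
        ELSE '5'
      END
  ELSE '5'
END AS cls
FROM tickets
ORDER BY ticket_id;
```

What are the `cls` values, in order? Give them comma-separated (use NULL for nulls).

ticket_id=1: severity='high' → inner[reopens < 2] → 35
ticket_id=2: severity='medium' → inner[age_days >= 25] → 40
ticket_id=3: severity='critical' → outer ELSE → 5
ticket_id=4: severity='medium' → inner[age_days >= 28] → 11
ticket_id=5: severity='high' → inner[reopens < 2] → 35
ticket_id=6: severity='medium' → inner[age_days >= 28] → 11
ticket_id=7: severity='low' → outer ELSE → 5
ticket_id=8: severity='medium' → inner[age_days >= 28] → 11
ticket_id=9: severity='critical' → outer ELSE → 5

35, 40, 5, 11, 35, 11, 5, 11, 5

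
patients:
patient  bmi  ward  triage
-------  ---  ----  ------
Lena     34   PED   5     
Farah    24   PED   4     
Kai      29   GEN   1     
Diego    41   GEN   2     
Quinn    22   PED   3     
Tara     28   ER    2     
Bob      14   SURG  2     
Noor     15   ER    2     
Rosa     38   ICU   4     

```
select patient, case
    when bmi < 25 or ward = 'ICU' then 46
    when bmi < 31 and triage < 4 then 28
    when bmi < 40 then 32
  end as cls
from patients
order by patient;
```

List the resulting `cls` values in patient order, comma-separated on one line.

patient=Bob: bmi < 25 or ward = 'ICU' → 46
patient=Diego: (no match → NULL) → NULL
patient=Farah: bmi < 25 or ward = 'ICU' → 46
patient=Kai: bmi < 31 and triage < 4 → 28
patient=Lena: bmi < 40 → 32
patient=Noor: bmi < 25 or ward = 'ICU' → 46
patient=Quinn: bmi < 25 or ward = 'ICU' → 46
patient=Rosa: bmi < 25 or ward = 'ICU' → 46
patient=Tara: bmi < 31 and triage < 4 → 28

46, NULL, 46, 28, 32, 46, 46, 46, 28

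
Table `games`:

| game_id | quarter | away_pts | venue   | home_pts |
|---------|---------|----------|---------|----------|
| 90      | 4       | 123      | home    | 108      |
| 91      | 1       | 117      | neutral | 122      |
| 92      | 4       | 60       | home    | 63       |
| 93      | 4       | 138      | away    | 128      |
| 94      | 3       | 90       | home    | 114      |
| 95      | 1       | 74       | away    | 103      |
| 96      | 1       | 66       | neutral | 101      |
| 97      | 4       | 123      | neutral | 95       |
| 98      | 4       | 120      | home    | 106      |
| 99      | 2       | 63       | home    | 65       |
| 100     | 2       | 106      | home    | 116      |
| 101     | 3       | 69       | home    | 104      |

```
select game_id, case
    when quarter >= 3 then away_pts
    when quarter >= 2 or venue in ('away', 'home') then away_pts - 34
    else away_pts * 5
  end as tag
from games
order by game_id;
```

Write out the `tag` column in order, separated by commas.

123, 585, 60, 138, 90, 40, 330, 123, 120, 29, 72, 69

game_id=90: quarter >= 3 → 123
game_id=91: ELSE → 585
game_id=92: quarter >= 3 → 60
game_id=93: quarter >= 3 → 138
game_id=94: quarter >= 3 → 90
game_id=95: quarter >= 2 or venue in ('away', 'home') → 40
game_id=96: ELSE → 330
game_id=97: quarter >= 3 → 123
game_id=98: quarter >= 3 → 120
game_id=99: quarter >= 2 or venue in ('away', 'home') → 29
game_id=100: quarter >= 2 or venue in ('away', 'home') → 72
game_id=101: quarter >= 3 → 69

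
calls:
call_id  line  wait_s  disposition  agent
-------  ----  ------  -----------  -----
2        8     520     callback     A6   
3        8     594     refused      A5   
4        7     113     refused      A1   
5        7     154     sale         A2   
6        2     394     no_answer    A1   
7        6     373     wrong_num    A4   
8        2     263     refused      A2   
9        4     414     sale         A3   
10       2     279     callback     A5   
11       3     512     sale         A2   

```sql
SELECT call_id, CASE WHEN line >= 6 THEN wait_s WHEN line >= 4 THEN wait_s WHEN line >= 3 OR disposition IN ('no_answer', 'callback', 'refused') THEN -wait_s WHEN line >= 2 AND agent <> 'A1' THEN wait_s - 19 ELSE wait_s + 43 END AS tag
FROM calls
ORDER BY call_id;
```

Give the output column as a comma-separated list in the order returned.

call_id=2: line >= 6 → 520
call_id=3: line >= 6 → 594
call_id=4: line >= 6 → 113
call_id=5: line >= 6 → 154
call_id=6: line >= 3 OR disposition IN ('no_answer', 'callback', 'refused') → -394
call_id=7: line >= 6 → 373
call_id=8: line >= 3 OR disposition IN ('no_answer', 'callback', 'refused') → -263
call_id=9: line >= 4 → 414
call_id=10: line >= 3 OR disposition IN ('no_answer', 'callback', 'refused') → -279
call_id=11: line >= 3 OR disposition IN ('no_answer', 'callback', 'refused') → -512

520, 594, 113, 154, -394, 373, -263, 414, -279, -512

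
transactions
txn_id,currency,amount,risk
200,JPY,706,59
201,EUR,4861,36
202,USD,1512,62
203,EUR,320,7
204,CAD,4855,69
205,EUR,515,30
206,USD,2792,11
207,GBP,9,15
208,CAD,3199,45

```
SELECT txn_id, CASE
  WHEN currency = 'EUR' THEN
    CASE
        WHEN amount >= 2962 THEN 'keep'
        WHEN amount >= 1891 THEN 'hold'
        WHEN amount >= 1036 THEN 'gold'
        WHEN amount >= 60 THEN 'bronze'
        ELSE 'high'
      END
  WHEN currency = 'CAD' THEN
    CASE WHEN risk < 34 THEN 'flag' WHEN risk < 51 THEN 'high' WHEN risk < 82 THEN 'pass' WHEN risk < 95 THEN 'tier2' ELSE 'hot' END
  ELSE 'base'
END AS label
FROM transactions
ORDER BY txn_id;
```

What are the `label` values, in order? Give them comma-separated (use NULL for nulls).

txn_id=200: currency='JPY' → outer ELSE → base
txn_id=201: currency='EUR' → inner[amount >= 2962] → keep
txn_id=202: currency='USD' → outer ELSE → base
txn_id=203: currency='EUR' → inner[amount >= 60] → bronze
txn_id=204: currency='CAD' → inner[risk < 82] → pass
txn_id=205: currency='EUR' → inner[amount >= 60] → bronze
txn_id=206: currency='USD' → outer ELSE → base
txn_id=207: currency='GBP' → outer ELSE → base
txn_id=208: currency='CAD' → inner[risk < 51] → high

base, keep, base, bronze, pass, bronze, base, base, high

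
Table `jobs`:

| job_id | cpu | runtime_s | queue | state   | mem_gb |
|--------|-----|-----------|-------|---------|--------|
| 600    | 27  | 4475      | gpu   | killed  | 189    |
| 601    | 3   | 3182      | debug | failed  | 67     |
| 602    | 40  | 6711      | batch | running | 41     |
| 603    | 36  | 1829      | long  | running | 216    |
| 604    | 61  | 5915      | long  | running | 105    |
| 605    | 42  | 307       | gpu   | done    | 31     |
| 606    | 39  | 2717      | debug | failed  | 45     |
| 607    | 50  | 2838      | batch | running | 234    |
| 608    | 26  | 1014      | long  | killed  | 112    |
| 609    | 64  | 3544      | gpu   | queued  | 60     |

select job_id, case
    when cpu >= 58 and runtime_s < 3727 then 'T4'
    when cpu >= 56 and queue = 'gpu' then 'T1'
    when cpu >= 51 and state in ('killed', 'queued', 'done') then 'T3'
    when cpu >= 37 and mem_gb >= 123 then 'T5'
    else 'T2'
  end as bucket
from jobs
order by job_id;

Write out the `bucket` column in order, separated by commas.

T2, T2, T2, T2, T2, T2, T2, T5, T2, T4

job_id=600: ELSE → T2
job_id=601: ELSE → T2
job_id=602: ELSE → T2
job_id=603: ELSE → T2
job_id=604: ELSE → T2
job_id=605: ELSE → T2
job_id=606: ELSE → T2
job_id=607: cpu >= 37 and mem_gb >= 123 → T5
job_id=608: ELSE → T2
job_id=609: cpu >= 58 and runtime_s < 3727 → T4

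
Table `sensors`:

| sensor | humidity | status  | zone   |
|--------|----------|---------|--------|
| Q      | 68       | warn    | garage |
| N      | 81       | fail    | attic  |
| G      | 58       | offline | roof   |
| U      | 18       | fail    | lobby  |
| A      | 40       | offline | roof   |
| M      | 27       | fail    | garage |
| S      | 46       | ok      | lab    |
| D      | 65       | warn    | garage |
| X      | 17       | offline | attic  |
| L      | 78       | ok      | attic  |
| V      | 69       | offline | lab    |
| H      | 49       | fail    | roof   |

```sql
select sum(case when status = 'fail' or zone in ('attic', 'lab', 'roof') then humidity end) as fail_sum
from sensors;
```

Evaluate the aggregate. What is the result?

483

sensor=Q: ✗
sensor=N: ✓ → 81
sensor=G: ✓ → 58
sensor=U: ✓ → 18
sensor=A: ✓ → 40
sensor=M: ✓ → 27
sensor=S: ✓ → 46
sensor=D: ✗
sensor=X: ✓ → 17
sensor=L: ✓ → 78
sensor=V: ✓ → 69
sensor=H: ✓ → 49
fail_sum = 81 + 58 + 18 + 40 + 27 + 46 + 17 + 78 + 69 + 49 = 483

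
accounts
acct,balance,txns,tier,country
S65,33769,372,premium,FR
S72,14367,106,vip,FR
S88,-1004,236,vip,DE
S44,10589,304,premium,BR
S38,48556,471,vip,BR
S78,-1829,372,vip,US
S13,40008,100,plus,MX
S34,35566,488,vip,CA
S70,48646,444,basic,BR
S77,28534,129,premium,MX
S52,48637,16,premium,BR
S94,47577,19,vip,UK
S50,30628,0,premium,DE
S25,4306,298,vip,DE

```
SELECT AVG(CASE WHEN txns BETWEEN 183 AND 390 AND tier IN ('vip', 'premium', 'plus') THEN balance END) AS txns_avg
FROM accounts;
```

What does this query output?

9166.2

acct=S65: ✓ → 33769
acct=S72: ✗
acct=S88: ✓ → -1004
acct=S44: ✓ → 10589
acct=S38: ✗
acct=S78: ✓ → -1829
acct=S13: ✗
acct=S34: ✗
acct=S70: ✗
acct=S77: ✗
acct=S52: ✗
acct=S94: ✗
acct=S50: ✗
acct=S25: ✓ → 4306
txns_avg = (33769 + -1004 + 10589 + -1829 + 4306) / 5 = 9166.2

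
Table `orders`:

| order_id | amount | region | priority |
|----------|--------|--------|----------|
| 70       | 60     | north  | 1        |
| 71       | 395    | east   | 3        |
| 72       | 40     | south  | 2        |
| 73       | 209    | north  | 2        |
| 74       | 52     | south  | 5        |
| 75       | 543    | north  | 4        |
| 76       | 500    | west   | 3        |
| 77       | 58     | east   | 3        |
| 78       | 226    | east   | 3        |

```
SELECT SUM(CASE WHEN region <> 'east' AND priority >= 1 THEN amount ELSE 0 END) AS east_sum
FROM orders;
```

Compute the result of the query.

1404

order_id=70: ✓ → 60
order_id=71: ✗
order_id=72: ✓ → 40
order_id=73: ✓ → 209
order_id=74: ✓ → 52
order_id=75: ✓ → 543
order_id=76: ✓ → 500
order_id=77: ✗
order_id=78: ✗
east_sum = 60 + 40 + 209 + 52 + 543 + 500 = 1404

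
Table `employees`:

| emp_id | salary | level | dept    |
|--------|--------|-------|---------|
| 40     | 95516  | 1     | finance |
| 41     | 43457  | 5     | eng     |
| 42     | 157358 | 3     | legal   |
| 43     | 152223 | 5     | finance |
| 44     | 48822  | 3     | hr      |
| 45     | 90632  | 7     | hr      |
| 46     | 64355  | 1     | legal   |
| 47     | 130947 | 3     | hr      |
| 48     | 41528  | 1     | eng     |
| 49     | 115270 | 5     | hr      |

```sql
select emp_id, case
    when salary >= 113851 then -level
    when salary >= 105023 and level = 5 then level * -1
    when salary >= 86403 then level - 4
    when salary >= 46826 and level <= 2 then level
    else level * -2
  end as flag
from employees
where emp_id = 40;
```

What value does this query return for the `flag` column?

-3

emp_id = 40: salary=95516, level=1, dept=finance.
salary >= 113851 → false
salary >= 105023 and level = 5 → false
salary >= 86403 → true → -3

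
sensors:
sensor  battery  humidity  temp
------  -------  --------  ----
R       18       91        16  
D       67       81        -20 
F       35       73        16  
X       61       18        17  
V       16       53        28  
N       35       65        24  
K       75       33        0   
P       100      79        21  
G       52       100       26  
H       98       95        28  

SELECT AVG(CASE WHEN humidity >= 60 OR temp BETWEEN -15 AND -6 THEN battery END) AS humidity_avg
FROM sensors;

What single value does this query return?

57.8571428571

sensor=R: ✓ → 18
sensor=D: ✓ → 67
sensor=F: ✓ → 35
sensor=X: ✗
sensor=V: ✗
sensor=N: ✓ → 35
sensor=K: ✗
sensor=P: ✓ → 100
sensor=G: ✓ → 52
sensor=H: ✓ → 98
humidity_avg = (18 + 67 + 35 + 35 + 100 + 52 + 98) / 7 = 57.8571428571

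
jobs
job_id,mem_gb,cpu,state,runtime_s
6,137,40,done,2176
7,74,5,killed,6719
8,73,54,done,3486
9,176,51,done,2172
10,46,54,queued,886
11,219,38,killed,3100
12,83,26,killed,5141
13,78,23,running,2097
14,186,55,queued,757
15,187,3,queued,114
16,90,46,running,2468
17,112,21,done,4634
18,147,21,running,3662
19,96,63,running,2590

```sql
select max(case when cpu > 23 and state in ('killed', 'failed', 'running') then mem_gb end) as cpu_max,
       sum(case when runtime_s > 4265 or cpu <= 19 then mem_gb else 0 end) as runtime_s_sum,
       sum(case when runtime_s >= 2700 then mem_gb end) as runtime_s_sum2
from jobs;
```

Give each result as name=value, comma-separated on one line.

[cpu_max: cpu > 23 and state in ('killed', 'failed', 'running')]
job_id=6: ✗
job_id=7: ✗
job_id=8: ✗
job_id=9: ✗
job_id=10: ✗
job_id=11: ✓ → 219
job_id=12: ✓ → 83
job_id=13: ✗
job_id=14: ✗
job_id=15: ✗
job_id=16: ✓ → 90
job_id=17: ✗
job_id=18: ✗
job_id=19: ✓ → 96
cpu_max = MAX(219, 83, 90, 96) = 219
—
[runtime_s_sum: runtime_s > 4265 or cpu <= 19]
job_id=6: ✗
job_id=7: ✓ → 74
job_id=8: ✗
job_id=9: ✗
job_id=10: ✗
job_id=11: ✗
job_id=12: ✓ → 83
job_id=13: ✗
job_id=14: ✗
job_id=15: ✓ → 187
job_id=16: ✗
job_id=17: ✓ → 112
job_id=18: ✗
job_id=19: ✗
runtime_s_sum = 74 + 83 + 187 + 112 = 456
—
[runtime_s_sum2: runtime_s >= 2700]
job_id=6: ✗
job_id=7: ✓ → 74
job_id=8: ✓ → 73
job_id=9: ✗
job_id=10: ✗
job_id=11: ✓ → 219
job_id=12: ✓ → 83
job_id=13: ✗
job_id=14: ✗
job_id=15: ✗
job_id=16: ✗
job_id=17: ✓ → 112
job_id=18: ✓ → 147
job_id=19: ✗
runtime_s_sum2 = 74 + 73 + 219 + 83 + 112 + 147 = 708

cpu_max=219, runtime_s_sum=456, runtime_s_sum2=708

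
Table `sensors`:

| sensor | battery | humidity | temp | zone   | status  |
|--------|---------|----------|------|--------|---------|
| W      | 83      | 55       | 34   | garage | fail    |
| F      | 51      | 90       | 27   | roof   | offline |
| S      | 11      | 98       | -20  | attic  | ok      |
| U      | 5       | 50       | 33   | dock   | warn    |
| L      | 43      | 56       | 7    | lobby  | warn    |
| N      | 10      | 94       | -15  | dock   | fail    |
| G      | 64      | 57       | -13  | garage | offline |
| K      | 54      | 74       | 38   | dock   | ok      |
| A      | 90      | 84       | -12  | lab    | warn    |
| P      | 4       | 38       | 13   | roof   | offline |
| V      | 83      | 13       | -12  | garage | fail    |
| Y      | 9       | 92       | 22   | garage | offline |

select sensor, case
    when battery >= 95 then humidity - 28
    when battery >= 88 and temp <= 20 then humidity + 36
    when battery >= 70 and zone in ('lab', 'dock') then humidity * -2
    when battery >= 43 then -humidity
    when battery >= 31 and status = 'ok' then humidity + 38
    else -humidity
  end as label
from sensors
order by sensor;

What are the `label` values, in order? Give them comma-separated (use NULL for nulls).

sensor=A: battery >= 88 and temp <= 20 → 120
sensor=F: battery >= 43 → -90
sensor=G: battery >= 43 → -57
sensor=K: battery >= 43 → -74
sensor=L: battery >= 43 → -56
sensor=N: ELSE → -94
sensor=P: ELSE → -38
sensor=S: ELSE → -98
sensor=U: ELSE → -50
sensor=V: battery >= 43 → -13
sensor=W: battery >= 43 → -55
sensor=Y: ELSE → -92

120, -90, -57, -74, -56, -94, -38, -98, -50, -13, -55, -92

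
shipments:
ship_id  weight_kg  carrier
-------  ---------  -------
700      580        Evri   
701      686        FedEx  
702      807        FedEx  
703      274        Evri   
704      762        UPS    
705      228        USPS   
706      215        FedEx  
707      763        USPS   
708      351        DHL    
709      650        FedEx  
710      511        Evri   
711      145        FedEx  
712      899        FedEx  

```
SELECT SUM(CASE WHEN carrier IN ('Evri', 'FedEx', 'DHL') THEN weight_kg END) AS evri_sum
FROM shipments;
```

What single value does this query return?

5118

ship_id=700: ✓ → 580
ship_id=701: ✓ → 686
ship_id=702: ✓ → 807
ship_id=703: ✓ → 274
ship_id=704: ✗
ship_id=705: ✗
ship_id=706: ✓ → 215
ship_id=707: ✗
ship_id=708: ✓ → 351
ship_id=709: ✓ → 650
ship_id=710: ✓ → 511
ship_id=711: ✓ → 145
ship_id=712: ✓ → 899
evri_sum = 580 + 686 + 807 + 274 + 215 + 351 + 650 + 511 + 145 + 899 = 5118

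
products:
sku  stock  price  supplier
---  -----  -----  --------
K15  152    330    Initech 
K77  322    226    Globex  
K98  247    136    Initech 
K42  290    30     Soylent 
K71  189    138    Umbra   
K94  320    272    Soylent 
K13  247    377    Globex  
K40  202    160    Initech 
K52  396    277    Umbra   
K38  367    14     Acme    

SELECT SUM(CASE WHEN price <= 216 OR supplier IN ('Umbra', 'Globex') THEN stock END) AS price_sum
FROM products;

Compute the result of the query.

2260

sku=K15: ✗
sku=K77: ✓ → 322
sku=K98: ✓ → 247
sku=K42: ✓ → 290
sku=K71: ✓ → 189
sku=K94: ✗
sku=K13: ✓ → 247
sku=K40: ✓ → 202
sku=K52: ✓ → 396
sku=K38: ✓ → 367
price_sum = 322 + 247 + 290 + 189 + 247 + 202 + 396 + 367 = 2260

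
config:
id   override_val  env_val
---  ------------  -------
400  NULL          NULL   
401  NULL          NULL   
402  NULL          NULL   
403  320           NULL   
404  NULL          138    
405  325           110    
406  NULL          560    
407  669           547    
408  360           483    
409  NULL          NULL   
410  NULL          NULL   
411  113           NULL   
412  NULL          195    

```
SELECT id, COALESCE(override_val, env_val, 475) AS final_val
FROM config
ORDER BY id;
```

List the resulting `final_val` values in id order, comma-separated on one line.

475, 475, 475, 320, 138, 325, 560, 669, 360, 475, 475, 113, 195

id=400: override_val=NULL, env_val=NULL, → literal 475 → 475
id=401: override_val=NULL, env_val=NULL, → literal 475 → 475
id=402: override_val=NULL, env_val=NULL, → literal 475 → 475
id=403: override_val=320 → 320
id=404: override_val=NULL, env_val=138 → 138
id=405: override_val=325 → 325
id=406: override_val=NULL, env_val=560 → 560
id=407: override_val=669 → 669
id=408: override_val=360 → 360
id=409: override_val=NULL, env_val=NULL, → literal 475 → 475
id=410: override_val=NULL, env_val=NULL, → literal 475 → 475
id=411: override_val=113 → 113
id=412: override_val=NULL, env_val=195 → 195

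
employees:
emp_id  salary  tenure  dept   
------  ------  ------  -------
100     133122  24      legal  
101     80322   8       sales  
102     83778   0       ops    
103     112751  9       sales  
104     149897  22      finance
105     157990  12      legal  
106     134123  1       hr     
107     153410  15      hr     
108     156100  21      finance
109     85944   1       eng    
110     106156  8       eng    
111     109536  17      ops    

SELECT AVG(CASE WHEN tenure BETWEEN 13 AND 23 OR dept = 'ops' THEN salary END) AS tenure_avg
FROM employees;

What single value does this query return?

130544.2

emp_id=100: ✗
emp_id=101: ✗
emp_id=102: ✓ → 83778
emp_id=103: ✗
emp_id=104: ✓ → 149897
emp_id=105: ✗
emp_id=106: ✗
emp_id=107: ✓ → 153410
emp_id=108: ✓ → 156100
emp_id=109: ✗
emp_id=110: ✗
emp_id=111: ✓ → 109536
tenure_avg = (83778 + 149897 + 153410 + 156100 + 109536) / 5 = 130544.2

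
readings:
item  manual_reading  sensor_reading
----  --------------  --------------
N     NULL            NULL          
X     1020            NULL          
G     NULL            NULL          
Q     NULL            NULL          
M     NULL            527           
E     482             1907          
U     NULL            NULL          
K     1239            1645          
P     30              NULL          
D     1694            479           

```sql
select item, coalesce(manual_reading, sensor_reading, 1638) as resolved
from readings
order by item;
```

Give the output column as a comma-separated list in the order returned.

item=D: manual_reading=1694 → 1694
item=E: manual_reading=482 → 482
item=G: manual_reading=NULL, sensor_reading=NULL, → literal 1638 → 1638
item=K: manual_reading=1239 → 1239
item=M: manual_reading=NULL, sensor_reading=527 → 527
item=N: manual_reading=NULL, sensor_reading=NULL, → literal 1638 → 1638
item=P: manual_reading=30 → 30
item=Q: manual_reading=NULL, sensor_reading=NULL, → literal 1638 → 1638
item=U: manual_reading=NULL, sensor_reading=NULL, → literal 1638 → 1638
item=X: manual_reading=1020 → 1020

1694, 482, 1638, 1239, 527, 1638, 30, 1638, 1638, 1020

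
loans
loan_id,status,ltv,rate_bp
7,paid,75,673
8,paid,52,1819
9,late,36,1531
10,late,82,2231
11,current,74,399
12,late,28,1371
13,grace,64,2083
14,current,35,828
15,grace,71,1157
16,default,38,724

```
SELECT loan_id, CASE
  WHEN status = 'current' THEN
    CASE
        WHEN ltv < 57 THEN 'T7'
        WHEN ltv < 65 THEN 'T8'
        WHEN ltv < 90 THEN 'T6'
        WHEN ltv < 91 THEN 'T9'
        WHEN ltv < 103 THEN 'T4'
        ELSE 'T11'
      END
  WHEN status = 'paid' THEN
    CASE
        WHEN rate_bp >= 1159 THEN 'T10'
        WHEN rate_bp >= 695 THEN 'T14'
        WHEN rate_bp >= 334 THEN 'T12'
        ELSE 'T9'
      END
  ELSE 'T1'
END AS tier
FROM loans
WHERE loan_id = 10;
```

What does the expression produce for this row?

T1

loan_id = 10: status=late, ltv=82, rate_bp=2231.
status='late' → outer ELSE → T1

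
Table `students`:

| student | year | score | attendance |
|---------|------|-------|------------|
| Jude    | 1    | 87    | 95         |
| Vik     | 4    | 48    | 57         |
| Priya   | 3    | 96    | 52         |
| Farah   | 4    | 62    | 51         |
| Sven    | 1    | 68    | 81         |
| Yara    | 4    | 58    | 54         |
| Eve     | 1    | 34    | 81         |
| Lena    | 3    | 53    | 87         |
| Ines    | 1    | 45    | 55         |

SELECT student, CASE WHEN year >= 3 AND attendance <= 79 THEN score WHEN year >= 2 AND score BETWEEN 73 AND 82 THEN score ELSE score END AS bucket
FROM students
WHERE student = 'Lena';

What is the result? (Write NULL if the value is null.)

53

student = Lena: year=3, score=53, attendance=87.
year >= 3 AND attendance <= 79 → false
year >= 2 AND score BETWEEN 73 AND 82 → false
No prior WHEN matched → ELSE → 53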